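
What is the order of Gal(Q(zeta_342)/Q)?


|Gal(Q(zeta_342)/Q)| = phi(342)
= 108

108


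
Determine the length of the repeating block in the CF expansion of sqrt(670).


Run the CF algorithm for sqrt(670).
a_0 = floor(sqrt(670)) = 25; set m_0=0, q_0=1.
Recurrence: m' = q*a - m,  q' = (d - m'^2)/q,  a' = floor((a_0 + m')/q').
  step 1: m=25, q=45, a=1
  step 2: m=20, q=6, a=7
  step 3: m=22, q=31, a=1
  step 4: m=9, q=19, a=1
  step 5: m=10, q=30, a=1
  step 6: m=20, q=9, a=5
  step 7: m=25, q=5, a=10
  step 8: m=25, q=9, a=5
  step 9: m=20, q=30, a=1
  step 10: m=10, q=19, a=1
  step 11: m=9, q=31, a=1
  step 12: m=22, q=6, a=7
  step 13: m=20, q=45, a=1
  step 14: m=25, q=1, a=50
a_14 = 2*a_0 = 50, so the period closes here.
sqrt(670) = [25; 1, 7, 1, 1, 1, 5, 10, 5, 1, 1, 1, 7, 1, 50]
Period length = 14

14


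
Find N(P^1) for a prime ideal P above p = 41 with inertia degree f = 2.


N(P^a) = p^(a*f)
= 41^(1*2)
= 41^2
= 1681

1681


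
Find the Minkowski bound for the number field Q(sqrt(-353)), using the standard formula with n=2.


d = -353, d mod 4 = 3, so disc(K) = 4d = -1412; |disc(K)| = 1412
Imaginary quadratic field, so n = 2, s = r2 = 1, r1 = 0
M = (n!/n^n) * (4/pi)^s * sqrt(|disc(K)|) = (2!/2^2) * (4/pi)^1 * sqrt(1412)
= 0.5 * 1.273240 * 37.576588
= 23.9220

23.9220


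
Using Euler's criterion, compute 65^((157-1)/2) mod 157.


p = 157 is prime and the exponent is (p-1)/2 = 78, so by Euler's criterion 65^78 = (65/157) = +1 or -1 mod 157.
Compute by square-and-multiply:
  78 = 64 + 8 + 4 + 2 (binary 1001110)
  Repeated squaring mod 157: 65^1 = 65, 65^2 = 143, 65^4 = 39, 65^8 = 108, 65^16 = 46, 65^32 = 75, 65^64 = 130
  65^78 = 65^64 * 65^8 * 65^4 * 65^2 = 130 * 108 * 39 * 143 mod 157
    130 * 108 = 14040 = 67 mod 157
    67 * 39 = 2613 = 101 mod 157
    101 * 143 = 14443 = 156 mod 157
  65^78 = 156 mod 157
Result 156 = p - 1 = -1 mod 157: 65 is a quadratic non-residue mod 157. As a residue in [0, p-1] the value is 156.
65^78 mod 157 = 156

156


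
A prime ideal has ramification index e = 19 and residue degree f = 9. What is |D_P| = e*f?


|D_P| = e * f
= 19 * 9
= 171

171


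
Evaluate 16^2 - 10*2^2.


x^2 - d*y^2
= 16^2 - 10*2^2
= 256 - 40
= 216

216


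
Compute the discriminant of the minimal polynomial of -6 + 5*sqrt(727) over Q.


The element -6 + 5*sqrt(727) has minimal polynomial:
x^2 + 12*x - 18139
Discriminant = (12)^2 - 4*(-18139)
= 144 + 72556
= 72700

72700


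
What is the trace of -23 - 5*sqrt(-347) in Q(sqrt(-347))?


Tr(a + b*sqrt(d)) = (a + b*sqrt(d)) + (a - b*sqrt(d)) = 2a
= 2 * (-23)
= -46

-46


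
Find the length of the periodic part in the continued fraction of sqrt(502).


Run the CF algorithm for sqrt(502).
a_0 = floor(sqrt(502)) = 22; set m_0=0, q_0=1.
Recurrence: m' = q*a - m,  q' = (d - m'^2)/q,  a' = floor((a_0 + m')/q').
  step 1: m=22, q=18, a=2
  step 2: m=14, q=17, a=2
  step 3: m=20, q=6, a=7
  step 4: m=22, q=3, a=14
  step 5: m=20, q=34, a=1
  step 6: m=14, q=9, a=4
  step 7: m=22, q=2, a=22
  step 8: m=22, q=9, a=4
  step 9: m=14, q=34, a=1
  step 10: m=20, q=3, a=14
  step 11: m=22, q=6, a=7
  step 12: m=20, q=17, a=2
  step 13: m=14, q=18, a=2
  step 14: m=22, q=1, a=44
a_14 = 2*a_0 = 44, so the period closes here.
sqrt(502) = [22; 2, 2, 7, 14, 1, 4, 22, 4, 1, 14, 7, 2, 2, 44]
Period length = 14

14


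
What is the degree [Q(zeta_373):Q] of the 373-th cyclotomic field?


The degree equals Euler's totient phi(373).
373 = 373
phi(373) = 372

372


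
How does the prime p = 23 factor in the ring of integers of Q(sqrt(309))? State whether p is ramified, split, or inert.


K = Q(sqrt(309)). Since d mod 4 = 1, disc(K) = 309.
Check p | disc: 309 mod 23 = 10.
p does not divide disc. Compute Legendre symbol (d/p):
10^((23-1)/2) mod 23 = -1
(d/p) = -1, so p is inert: (p) stays prime with e=1, f=2, g=1.
Therefore p is inert.

inert


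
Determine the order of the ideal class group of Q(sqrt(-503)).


K = Q(sqrt(-503)). d mod 4 = 1, so D = disc(K) = d = -503
h(K) equals the number of primitive reduced positive-definite forms (a, b, c) = a*x^2 + b*x*y + c*y^2 with b^2 - 4ac = D,
where reduced means |b| <= a <= c, with b >= 0 whenever |b| = a or a = c, and primitive means gcd(a, b, c) = 1.
Reduced forces 3a^2 <= |D| = 503, so 1 <= a <= 12; b must have the parity of D, and c = (b^2 - D)/(4a) must be an integer >= a.
Enumerate a = 1..12, b in [-a, a]:
  a=1: (1, 1, 126)  [1]
  a=2: (2, -1, 63), (2, 1, 63)  [2]
  a=3: (3, -1, 42), (3, 1, 42)  [2]
  a=4: (4, -3, 32), (4, 3, 32)  [2]
  a=5: none
  a=6: (6, -5, 22), (6, -1, 21), (6, 1, 21), (6, 5, 22)  [4]
  a=7: (7, -1, 18), (7, 1, 18)  [2]
  a=8: (8, -3, 16), (8, 3, 16)  [2]
  a=9: (9, -1, 14), (9, 1, 14)  [2]
  a=10: none
  a=11: (11, -5, 12), (11, 5, 12)  [2]
  a=12: (12, -11, 13), (12, 11, 13)  [2]
Total reduced forms: 1 + 2 + 2 + 2 + 4 + 2 + 2 + 2 + 2 + 2 = 21
h = 21

21


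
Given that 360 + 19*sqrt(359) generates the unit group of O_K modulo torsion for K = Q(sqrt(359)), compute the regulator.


epsilon = 360 + 19*sqrt(359)
= 719.9986
R = ln(719.9986)
= 6.5792

6.5792


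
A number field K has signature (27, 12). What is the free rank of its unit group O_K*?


By Dirichlet's unit theorem:
rank = r1 + r2 - 1
= 27 + 12 - 1
= 38

38


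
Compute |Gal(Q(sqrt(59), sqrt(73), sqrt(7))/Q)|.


The 3 square roots of distinct primes are multiplicatively independent over Q,
so [K:Q] = 2^3 and Gal(K/Q) is isomorphic to (Z/2Z)^3.
|Gal| = 2^3 = 8

8


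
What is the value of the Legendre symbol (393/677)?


p = 677 is prime, so compute (393/677) with the reciprocity algorithm (Jacobi-symbol steps: pull out 2s via (2/n), flip via reciprocity, reduce):
  reciprocity: (393/677) -> +(677/393)
  reduce: (284/393)
  pull out 2: (2/393) = +1  (since 393 mod 8 = 1)
  pull out 2: (2/393) = +1  (since 393 mod 8 = 1)
  reciprocity: (71/393) -> +(393/71)
  reduce: (38/71)
  pull out 2: (2/71) = +1  (since 71 mod 8 = 7)
  reciprocity: (19/71) -> -(71/19)
  reduce: (14/19)
  pull out 2: (2/19) = -1  (since 19 mod 8 = 3)
  reciprocity: (7/19) -> -(19/7)
  reduce: (5/7)
  reciprocity: (5/7) -> +(7/5)
  reduce: (2/5)
  pull out 2: (2/5) = -1  (since 5 mod 8 = 5)
  (1/5) = 1
Product of signs = 1
(393/677) = 1

1


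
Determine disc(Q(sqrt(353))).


For K = Q(sqrt(d)) with d squarefree: disc(K) = d if d = 1 mod 4, and disc(K) = 4d if d = 2 or 3 mod 4.
Here d = 353, and d mod 4 = 1.
d = 1 mod 4 (O_K = Z[(1+sqrt(d))/2]), so disc(K) = d = 353

353


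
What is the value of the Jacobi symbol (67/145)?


Compute (67/145) via quadratic reciprocity:
  reciprocity: (67/145) -> +(145/67)
  reduce: (11/67)
  reciprocity: (11/67) -> -(67/11)
  reduce: (1/11)
  (1/11) = 1
Product of signs = -1

-1


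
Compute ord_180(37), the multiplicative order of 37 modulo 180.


We want ord_180(37), the smallest k >= 1 with 37^k = 1 mod 180.
n = 180 = 2^2 * 3^2 * 5, phi(180) = 48; the order divides phi(n).
Divisors of 48: 1, 2, 3, 4, 6, 8, 12, 16, 24, 48
Repeated squaring mod 180: 37^1 = 37, 37^2 = 109, 37^4 = 1, 37^8 = 1, 37^16 = 1, 37^32 = 1
Test divisors in increasing order:
  k=1: 37^1 = 37 mod 180
  k=2: 37^2 = 109 mod 180
  k=3: 37^3 = 109 * 37 = 73 mod 180
  k=4: 37^4 = 1 mod 180  <- first divisor giving 1
Order = 4

4


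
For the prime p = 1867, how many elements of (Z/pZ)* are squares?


For prime p, the number of non-zero quadratic residues is (p-1)/2.
= (1867-1)/2
= 933

933


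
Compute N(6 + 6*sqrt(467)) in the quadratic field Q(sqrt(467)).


N(a + b*sqrt(d)) = a^2 - d*b^2
= (6)^2 - (467)*(6)^2
= 36 - 16812
= -16776

-16776


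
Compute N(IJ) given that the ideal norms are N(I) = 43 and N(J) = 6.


N(IJ) = N(I) * N(J)
= 43 * 6
= 258

258


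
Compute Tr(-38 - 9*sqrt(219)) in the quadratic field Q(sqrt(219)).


Tr(a + b*sqrt(d)) = (a + b*sqrt(d)) + (a - b*sqrt(d)) = 2a
= 2 * (-38)
= -76

-76


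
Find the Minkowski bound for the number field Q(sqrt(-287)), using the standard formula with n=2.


d = -287, d mod 4 = 1, so disc(K) = d = -287; |disc(K)| = 287
Imaginary quadratic field, so n = 2, s = r2 = 1, r1 = 0
M = (n!/n^n) * (4/pi)^s * sqrt(|disc(K)|) = (2!/2^2) * (4/pi)^1 * sqrt(287)
= 0.5 * 1.273240 * 16.941074
= 10.7850

10.7850


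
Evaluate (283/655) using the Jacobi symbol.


Compute (283/655) via quadratic reciprocity:
  reciprocity: (283/655) -> -(655/283)
  reduce: (89/283)
  reciprocity: (89/283) -> +(283/89)
  reduce: (16/89)
  pull out 2: (2/89) = +1  (since 89 mod 8 = 1)
  pull out 2: (2/89) = +1  (since 89 mod 8 = 1)
  pull out 2: (2/89) = +1  (since 89 mod 8 = 1)
  pull out 2: (2/89) = +1  (since 89 mod 8 = 1)
  (1/89) = 1
Product of signs = -1

-1


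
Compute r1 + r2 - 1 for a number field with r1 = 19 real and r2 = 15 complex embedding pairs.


By Dirichlet's unit theorem:
rank = r1 + r2 - 1
= 19 + 15 - 1
= 33

33


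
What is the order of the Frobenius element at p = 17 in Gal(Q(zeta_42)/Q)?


The Frobenius at p in Gal(Q(zeta_n)/Q) = (Z/nZ)* is the class of p, so its order is ord_42(17), the smallest k >= 1 with 17^k = 1 mod 42.
n = 42 = 2 * 3 * 7, phi(42) = 12; the order divides phi(n).
Divisors of 12: 1, 2, 3, 4, 6, 12
Repeated squaring mod 42: 17^1 = 17, 17^2 = 37, 17^4 = 25, 17^8 = 37
Test divisors in increasing order:
  k=1: 17^1 = 17 mod 42
  k=2: 17^2 = 37 mod 42
  k=3: 17^3 = 37 * 17 = 41 mod 42
  k=4: 17^4 = 25 mod 42
  k=6: 17^6 = 25 * 37 = 1 mod 42  <- first divisor giving 1
Order = 6

6


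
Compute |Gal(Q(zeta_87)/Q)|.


|Gal(Q(zeta_87)/Q)| = phi(87)
= 56

56


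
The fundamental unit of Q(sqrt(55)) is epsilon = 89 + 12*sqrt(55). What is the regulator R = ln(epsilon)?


epsilon = 89 + 12*sqrt(55)
= 177.9944
R = ln(177.9944)
= 5.1818

5.1818


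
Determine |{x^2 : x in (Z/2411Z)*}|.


For prime p, the number of non-zero quadratic residues is (p-1)/2.
= (2411-1)/2
= 1205

1205


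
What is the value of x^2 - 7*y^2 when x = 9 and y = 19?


x^2 - d*y^2
= 9^2 - 7*19^2
= 81 - 2527
= -2446

-2446


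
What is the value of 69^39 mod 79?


p = 79 is prime and the exponent is (p-1)/2 = 39, so by Euler's criterion 69^39 = (69/79) = +1 or -1 mod 79.
Compute by square-and-multiply:
  39 = 32 + 4 + 2 + 1 (binary 100111)
  Repeated squaring mod 79: 69^1 = 69, 69^2 = 21, 69^4 = 46, 69^8 = 62, 69^16 = 52, 69^32 = 18
  69^39 = 69^32 * 69^4 * 69^2 * 69^1 = 18 * 46 * 21 * 69 mod 79
    18 * 46 = 828 = 38 mod 79
    38 * 21 = 798 = 8 mod 79
    8 * 69 = 552 = 78 mod 79
  69^39 = 78 mod 79
Result 78 = p - 1 = -1 mod 79: 69 is a quadratic non-residue mod 79. As a residue in [0, p-1] the value is 78.
69^39 mod 79 = 78

78


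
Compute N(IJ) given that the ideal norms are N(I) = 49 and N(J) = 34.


N(IJ) = N(I) * N(J)
= 49 * 34
= 1666

1666


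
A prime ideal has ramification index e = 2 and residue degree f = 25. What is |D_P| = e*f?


|D_P| = e * f
= 2 * 25
= 50

50


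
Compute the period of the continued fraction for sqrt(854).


Run the CF algorithm for sqrt(854).
a_0 = floor(sqrt(854)) = 29; set m_0=0, q_0=1.
Recurrence: m' = q*a - m,  q' = (d - m'^2)/q,  a' = floor((a_0 + m')/q').
  step 1: m=29, q=13, a=4
  step 2: m=23, q=25, a=2
  step 3: m=27, q=5, a=11
  step 4: m=28, q=14, a=4
  step 5: m=28, q=5, a=11
  step 6: m=27, q=25, a=2
  step 7: m=23, q=13, a=4
  step 8: m=29, q=1, a=58
a_8 = 2*a_0 = 58, so the period closes here.
sqrt(854) = [29; 4, 2, 11, 4, 11, 2, 4, 58]
Period length = 8

8


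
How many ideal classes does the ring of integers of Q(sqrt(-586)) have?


K = Q(sqrt(-586)). d mod 4 = 2, so D = disc(K) = 4d = -2344
h(K) equals the number of primitive reduced positive-definite forms (a, b, c) = a*x^2 + b*x*y + c*y^2 with b^2 - 4ac = D,
where reduced means |b| <= a <= c, with b >= 0 whenever |b| = a or a = c, and primitive means gcd(a, b, c) = 1.
Reduced forces 3a^2 <= |D| = 2344, so 1 <= a <= 27; b must have the parity of D, and c = (b^2 - D)/(4a) must be an integer >= a.
Enumerate a = 1..27, b in [-a, a]:
  a=1: (1, 0, 586)  [1]
  a=2: (2, 0, 293)  [1]
  a=3..4: none
  a=5: (5, -4, 118), (5, 4, 118)  [2]
  a=6: none
  a=7: (7, -6, 85), (7, 6, 85)  [2]
  a=8..9: none
  a=10: (10, -4, 59), (10, 4, 59)  [2]
  a=11..12: none
  a=13: (13, -10, 47), (13, 10, 47)  [2]
  a=14: (14, -8, 43), (14, 8, 43)  [2]
  a=15..16: none
  a=17: (17, -6, 35), (17, 6, 35)  [2]
  a=18..22: none
  a=23: (23, -18, 29), (23, 18, 29)  [2]
  a=24: none
  a=25: (25, -16, 26), (25, 16, 26)  [2]
  a=26..27: none
Total reduced forms: 1 + 1 + 2 + 2 + 2 + 2 + 2 + 2 + 2 + 2 = 18
h = 18

18


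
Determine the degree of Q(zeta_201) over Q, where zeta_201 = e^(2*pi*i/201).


The degree equals Euler's totient phi(201).
201 = 3 * 67
phi(201) = 132

132


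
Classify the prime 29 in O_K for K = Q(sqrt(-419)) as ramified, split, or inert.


K = Q(sqrt(-419)). Since d mod 4 = 1, disc(K) = -419.
Check p | disc: -419 mod 29 = 16.
p does not divide disc. Compute Legendre symbol (d/p):
16^((29-1)/2) mod 29 = 1
(d/p) = 1, so p splits: (p) = P*P' with e=1, f=1, g=2.
Therefore p is split.

split


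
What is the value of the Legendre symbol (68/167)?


p = 167 is prime, so compute (68/167) with the reciprocity algorithm (Jacobi-symbol steps: pull out 2s via (2/n), flip via reciprocity, reduce):
  pull out 2: (2/167) = +1  (since 167 mod 8 = 7)
  pull out 2: (2/167) = +1  (since 167 mod 8 = 7)
  reciprocity: (17/167) -> +(167/17)
  reduce: (14/17)
  pull out 2: (2/17) = +1  (since 17 mod 8 = 1)
  reciprocity: (7/17) -> +(17/7)
  reduce: (3/7)
  reciprocity: (3/7) -> -(7/3)
  reduce: (1/3)
  (1/3) = 1
Product of signs = -1
(68/167) = -1

-1


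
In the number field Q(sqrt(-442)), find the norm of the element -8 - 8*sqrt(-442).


N(a + b*sqrt(d)) = a^2 - d*b^2
= (-8)^2 - (-442)*(-8)^2
= 64 + 28288
= 28352

28352


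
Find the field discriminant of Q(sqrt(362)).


For K = Q(sqrt(d)) with d squarefree: disc(K) = d if d = 1 mod 4, and disc(K) = 4d if d = 2 or 3 mod 4.
Here d = 362, and d mod 4 = 2.
d = 2 mod 4, not 1 (O_K = Z[sqrt(d)]), so disc(K) = 4d = 4 * (362) = 1448

1448


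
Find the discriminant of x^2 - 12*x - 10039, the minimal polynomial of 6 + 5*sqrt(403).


The element 6 + 5*sqrt(403) has minimal polynomial:
x^2 - 12*x - 10039
Discriminant = (-12)^2 - 4*(-10039)
= 144 + 40156
= 40300

40300


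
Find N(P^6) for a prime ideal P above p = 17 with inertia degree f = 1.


N(P^a) = p^(a*f)
= 17^(6*1)
= 17^6
= 24137569

24137569


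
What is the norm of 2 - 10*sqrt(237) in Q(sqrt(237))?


N(a + b*sqrt(d)) = a^2 - d*b^2
= (2)^2 - (237)*(-10)^2
= 4 - 23700
= -23696

-23696


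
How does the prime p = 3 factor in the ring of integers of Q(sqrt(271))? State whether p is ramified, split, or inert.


K = Q(sqrt(271)). Since d mod 4 = 3, disc(K) = 1084.
Check p | disc: 1084 mod 3 = 1.
p does not divide disc. Compute Legendre symbol (d/p):
1^((3-1)/2) mod 3 = 1
(d/p) = 1, so p splits: (p) = P*P' with e=1, f=1, g=2.
Therefore p is split.

split


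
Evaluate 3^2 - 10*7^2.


x^2 - d*y^2
= 3^2 - 10*7^2
= 9 - 490
= -481

-481


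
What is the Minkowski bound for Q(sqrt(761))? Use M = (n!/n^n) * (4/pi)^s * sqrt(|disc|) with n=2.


d = 761, d mod 4 = 1, so disc(K) = d = 761; |disc(K)| = 761
Real quadratic field, so n = 2, s = r2 = 0, r1 = 2
M = (n!/n^n) * (4/pi)^s * sqrt(|disc(K)|) = (2!/2^2) * (4/pi)^0 * sqrt(761)
= 0.5 * 1.000000 * 27.586228
= 13.7931

13.7931


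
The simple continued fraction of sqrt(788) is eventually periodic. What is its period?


Run the CF algorithm for sqrt(788).
a_0 = floor(sqrt(788)) = 28; set m_0=0, q_0=1.
Recurrence: m' = q*a - m,  q' = (d - m'^2)/q,  a' = floor((a_0 + m')/q').
  step 1: m=28, q=4, a=14
  step 2: m=28, q=1, a=56
a_2 = 2*a_0 = 56, so the period closes here.
sqrt(788) = [28; 14, 56]
Period length = 2

2


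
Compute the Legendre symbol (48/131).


p = 131 is prime, so compute (48/131) with the reciprocity algorithm (Jacobi-symbol steps: pull out 2s via (2/n), flip via reciprocity, reduce):
  pull out 2: (2/131) = -1  (since 131 mod 8 = 3)
  pull out 2: (2/131) = -1  (since 131 mod 8 = 3)
  pull out 2: (2/131) = -1  (since 131 mod 8 = 3)
  pull out 2: (2/131) = -1  (since 131 mod 8 = 3)
  reciprocity: (3/131) -> -(131/3)
  reduce: (2/3)
  pull out 2: (2/3) = -1  (since 3 mod 8 = 3)
  (1/3) = 1
Product of signs = 1
(48/131) = 1

1


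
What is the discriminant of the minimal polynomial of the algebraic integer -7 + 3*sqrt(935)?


The element -7 + 3*sqrt(935) has minimal polynomial:
x^2 + 14*x - 8366
Discriminant = (14)^2 - 4*(-8366)
= 196 + 33464
= 33660

33660


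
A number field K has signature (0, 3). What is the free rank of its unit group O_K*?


By Dirichlet's unit theorem:
rank = r1 + r2 - 1
= 0 + 3 - 1
= 2

2


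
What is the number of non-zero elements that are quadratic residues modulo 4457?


For prime p, the number of non-zero quadratic residues is (p-1)/2.
= (4457-1)/2
= 2228

2228


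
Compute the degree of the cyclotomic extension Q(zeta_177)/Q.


The degree equals Euler's totient phi(177).
177 = 3 * 59
phi(177) = 116

116


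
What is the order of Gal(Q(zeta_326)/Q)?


|Gal(Q(zeta_326)/Q)| = phi(326)
= 162

162


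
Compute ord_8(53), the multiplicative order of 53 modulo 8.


We want ord_8(53), the smallest k >= 1 with 53^k = 1 mod 8.
n = 8 = 2^3, phi(8) = 4; the order divides phi(n).
Divisors of 4: 1, 2, 4
Repeated squaring mod 8: 53^1 = 5, 53^2 = 1, 53^4 = 1
Test divisors in increasing order:
  k=1: 53^1 = 5 mod 8
  k=2: 53^2 = 1 mod 8  <- first divisor giving 1
Order = 2

2


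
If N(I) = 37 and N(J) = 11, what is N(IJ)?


N(IJ) = N(I) * N(J)
= 37 * 11
= 407

407


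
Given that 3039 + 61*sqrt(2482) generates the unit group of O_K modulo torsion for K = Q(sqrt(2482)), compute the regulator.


epsilon = 3039 + 61*sqrt(2482)
= 6078.0002
R = ln(6078.0002)
= 8.7124

8.7124


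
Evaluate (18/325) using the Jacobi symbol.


Compute (18/325) via quadratic reciprocity:
  pull out 2: (2/325) = -1  (since 325 mod 8 = 5)
  reciprocity: (9/325) -> +(325/9)
  reduce: (1/9)
  (1/9) = 1
Product of signs = -1

-1


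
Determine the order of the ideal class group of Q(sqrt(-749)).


K = Q(sqrt(-749)). d mod 4 = 3, so D = disc(K) = 4d = -2996
h(K) equals the number of primitive reduced positive-definite forms (a, b, c) = a*x^2 + b*x*y + c*y^2 with b^2 - 4ac = D,
where reduced means |b| <= a <= c, with b >= 0 whenever |b| = a or a = c, and primitive means gcd(a, b, c) = 1.
Reduced forces 3a^2 <= |D| = 2996, so 1 <= a <= 31; b must have the parity of D, and c = (b^2 - D)/(4a) must be an integer >= a.
Enumerate a = 1..31, b in [-a, a]:
  a=1: (1, 0, 749)  [1]
  a=2: (2, 2, 375)  [1]
  a=3: (3, -2, 250), (3, 2, 250)  [2]
  a=4: none
  a=5: (5, -2, 150), (5, 2, 150)  [2]
  a=6: (6, -2, 125), (6, 2, 125)  [2]
  a=7: (7, 0, 107)  [1]
  a=8: none
  a=9: (9, -8, 85), (9, 8, 85)  [2]
  a=10: (10, -2, 75), (10, 2, 75)  [2]
  a=11..13: none
  a=14: (14, 14, 57)  [1]
  a=15: (15, -8, 51), (15, -2, 50), (15, 2, 50), (15, 8, 51)  [4]
  a=16: none
  a=17: (17, -8, 45), (17, 8, 45)  [2]
  a=18: (18, -10, 43), (18, 10, 43)  [2]
  a=19: (19, -14, 42), (19, 14, 42)  [2]
  a=20: none
  a=21: (21, -14, 38), (21, 14, 38)  [2]
  a=22..24: none
  a=25: (25, -2, 30), (25, 2, 30)  [2]
  a=26: none
  a=27: (27, -26, 34), (27, 26, 34)  [2]
  a=28: none
  a=29: (29, -22, 30), (29, 22, 30)  [2]
  a=30..31: none
Total reduced forms: 1 + 1 + 2 + 2 + 2 + 1 + 2 + 2 + 1 + 4 + 2 + 2 + 2 + 2 + 2 + 2 + 2 = 32
h = 32

32


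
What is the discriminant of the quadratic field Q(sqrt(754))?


For K = Q(sqrt(d)) with d squarefree: disc(K) = d if d = 1 mod 4, and disc(K) = 4d if d = 2 or 3 mod 4.
Here d = 754, and d mod 4 = 2.
d = 2 mod 4, not 1 (O_K = Z[sqrt(d)]), so disc(K) = 4d = 4 * (754) = 3016

3016


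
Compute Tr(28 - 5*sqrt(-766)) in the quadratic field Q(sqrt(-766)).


Tr(a + b*sqrt(d)) = (a + b*sqrt(d)) + (a - b*sqrt(d)) = 2a
= 2 * (28)
= 56

56


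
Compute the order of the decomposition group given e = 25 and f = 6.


|D_P| = e * f
= 25 * 6
= 150

150


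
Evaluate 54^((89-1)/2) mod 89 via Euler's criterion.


p = 89 is prime and the exponent is (p-1)/2 = 44, so by Euler's criterion 54^44 = (54/89) = +1 or -1 mod 89.
Compute by square-and-multiply:
  44 = 32 + 8 + 4 (binary 101100)
  Repeated squaring mod 89: 54^1 = 54, 54^2 = 68, 54^4 = 85, 54^8 = 16, 54^16 = 78, 54^32 = 32
  54^44 = 54^32 * 54^8 * 54^4 = 32 * 16 * 85 mod 89
    32 * 16 = 512 = 67 mod 89
    67 * 85 = 5695 = 88 mod 89
  54^44 = 88 mod 89
Result 88 = p - 1 = -1 mod 89: 54 is a quadratic non-residue mod 89. As a residue in [0, p-1] the value is 88.
54^44 mod 89 = 88

88


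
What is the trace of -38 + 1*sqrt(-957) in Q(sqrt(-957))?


Tr(a + b*sqrt(d)) = (a + b*sqrt(d)) + (a - b*sqrt(d)) = 2a
= 2 * (-38)
= -76

-76


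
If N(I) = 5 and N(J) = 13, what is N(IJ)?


N(IJ) = N(I) * N(J)
= 5 * 13
= 65

65


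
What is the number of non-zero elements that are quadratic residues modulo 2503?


For prime p, the number of non-zero quadratic residues is (p-1)/2.
= (2503-1)/2
= 1251

1251


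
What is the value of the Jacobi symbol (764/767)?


Compute (764/767) via quadratic reciprocity:
  pull out 2: (2/767) = +1  (since 767 mod 8 = 7)
  pull out 2: (2/767) = +1  (since 767 mod 8 = 7)
  reciprocity: (191/767) -> -(767/191)
  reduce: (3/191)
  reciprocity: (3/191) -> -(191/3)
  reduce: (2/3)
  pull out 2: (2/3) = -1  (since 3 mod 8 = 3)
  (1/3) = 1
Product of signs = -1

-1


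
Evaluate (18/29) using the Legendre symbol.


p = 29 is prime, so compute (18/29) with the reciprocity algorithm (Jacobi-symbol steps: pull out 2s via (2/n), flip via reciprocity, reduce):
  pull out 2: (2/29) = -1  (since 29 mod 8 = 5)
  reciprocity: (9/29) -> +(29/9)
  reduce: (2/9)
  pull out 2: (2/9) = +1  (since 9 mod 8 = 1)
  (1/9) = 1
Product of signs = -1
(18/29) = -1

-1


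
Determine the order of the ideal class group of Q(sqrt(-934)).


K = Q(sqrt(-934)). d mod 4 = 2, so D = disc(K) = 4d = -3736
h(K) equals the number of primitive reduced positive-definite forms (a, b, c) = a*x^2 + b*x*y + c*y^2 with b^2 - 4ac = D,
where reduced means |b| <= a <= c, with b >= 0 whenever |b| = a or a = c, and primitive means gcd(a, b, c) = 1.
Reduced forces 3a^2 <= |D| = 3736, so 1 <= a <= 35; b must have the parity of D, and c = (b^2 - D)/(4a) must be an integer >= a.
Enumerate a = 1..35, b in [-a, a]:
  a=1: (1, 0, 934)  [1]
  a=2: (2, 0, 467)  [1]
  a=3..4: none
  a=5: (5, -2, 187), (5, 2, 187)  [2]
  a=6: none
  a=7: (7, -4, 134), (7, 4, 134)  [2]
  a=8..9: none
  a=10: (10, -8, 95), (10, 8, 95)  [2]
  a=11: (11, -2, 85), (11, 2, 85)  [2]
  a=12..13: none
  a=14: (14, -4, 67), (14, 4, 67)  [2]
  a=15..16: none
  a=17: (17, -2, 55), (17, 2, 55)  [2]
  a=18: none
  a=19: (19, -8, 50), (19, 8, 50)  [2]
  a=20..21: none
  a=22: (22, -20, 47), (22, 20, 47)  [2]
  a=23: (23, -6, 41), (23, 6, 41)  [2]
  a=24: none
  a=25: (25, -8, 38), (25, 8, 38)  [2]
  a=26..28: none
  a=29: (29, -18, 35), (29, 18, 35)  [2]
  a=30..33: none
  a=34: (34, -32, 35), (34, 32, 35)  [2]
  a=35: none
Total reduced forms: 1 + 1 + 2 + 2 + 2 + 2 + 2 + 2 + 2 + 2 + 2 + 2 + 2 + 2 = 26
h = 26

26


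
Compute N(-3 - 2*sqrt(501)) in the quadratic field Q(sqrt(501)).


N(a + b*sqrt(d)) = a^2 - d*b^2
= (-3)^2 - (501)*(-2)^2
= 9 - 2004
= -1995

-1995


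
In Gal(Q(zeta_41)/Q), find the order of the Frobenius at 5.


The Frobenius at p in Gal(Q(zeta_n)/Q) = (Z/nZ)* is the class of p, so its order is ord_41(5), the smallest k >= 1 with 5^k = 1 mod 41.
n = 41 = 41, phi(41) = 40; the order divides phi(n).
Divisors of 40: 1, 2, 4, 5, 8, 10, 20, 40
Repeated squaring mod 41: 5^1 = 5, 5^2 = 25, 5^4 = 10, 5^8 = 18, 5^16 = 37, 5^32 = 16
Test divisors in increasing order:
  k=1: 5^1 = 5 mod 41
  k=2: 5^2 = 25 mod 41
  k=4: 5^4 = 10 mod 41
  k=5: 5^5 = 10 * 5 = 9 mod 41
  k=8: 5^8 = 18 mod 41
  k=10: 5^10 = 18 * 25 = 40 mod 41
  k=20: 5^20 = 37 * 10 = 1 mod 41  <- first divisor giving 1
Order = 20

20


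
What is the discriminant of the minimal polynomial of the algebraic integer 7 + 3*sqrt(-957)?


The element 7 + 3*sqrt(-957) has minimal polynomial:
x^2 - 14*x + 8662
Discriminant = (-14)^2 - 4*(8662)
= 196 - 34648
= -34452

-34452


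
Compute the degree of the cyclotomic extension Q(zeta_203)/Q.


The degree equals Euler's totient phi(203).
203 = 7 * 29
phi(203) = 168

168


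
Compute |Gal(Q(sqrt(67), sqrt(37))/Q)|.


The 2 square roots of distinct primes are multiplicatively independent over Q,
so [K:Q] = 2^2 and Gal(K/Q) is isomorphic to (Z/2Z)^2.
|Gal| = 2^2 = 4

4


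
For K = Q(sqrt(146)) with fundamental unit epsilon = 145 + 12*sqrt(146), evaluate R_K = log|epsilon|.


epsilon = 145 + 12*sqrt(146)
= 289.9966
R = ln(289.9966)
= 5.6699

5.6699


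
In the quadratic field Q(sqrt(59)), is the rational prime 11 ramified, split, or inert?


K = Q(sqrt(59)). Since d mod 4 = 3, disc(K) = 236.
Check p | disc: 236 mod 11 = 5.
p does not divide disc. Compute Legendre symbol (d/p):
4^((11-1)/2) mod 11 = 1
(d/p) = 1, so p splits: (p) = P*P' with e=1, f=1, g=2.
Therefore p is split.

split


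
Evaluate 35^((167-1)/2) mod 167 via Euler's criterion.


p = 167 is prime and the exponent is (p-1)/2 = 83, so by Euler's criterion 35^83 = (35/167) = +1 or -1 mod 167.
Compute by square-and-multiply:
  83 = 64 + 16 + 2 + 1 (binary 1010011)
  Repeated squaring mod 167: 35^1 = 35, 35^2 = 56, 35^4 = 130, 35^8 = 33, 35^16 = 87, 35^32 = 54, 35^64 = 77
  35^83 = 35^64 * 35^16 * 35^2 * 35^1 = 77 * 87 * 56 * 35 mod 167
    77 * 87 = 6699 = 19 mod 167
    19 * 56 = 1064 = 62 mod 167
    62 * 35 = 2170 = 166 mod 167
  35^83 = 166 mod 167
Result 166 = p - 1 = -1 mod 167: 35 is a quadratic non-residue mod 167. As a residue in [0, p-1] the value is 166.
35^83 mod 167 = 166

166


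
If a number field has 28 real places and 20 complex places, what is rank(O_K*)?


By Dirichlet's unit theorem:
rank = r1 + r2 - 1
= 28 + 20 - 1
= 47

47


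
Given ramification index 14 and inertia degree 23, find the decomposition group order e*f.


|D_P| = e * f
= 14 * 23
= 322

322


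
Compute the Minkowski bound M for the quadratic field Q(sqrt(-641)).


d = -641, d mod 4 = 3, so disc(K) = 4d = -2564; |disc(K)| = 2564
Imaginary quadratic field, so n = 2, s = r2 = 1, r1 = 0
M = (n!/n^n) * (4/pi)^s * sqrt(|disc(K)|) = (2!/2^2) * (4/pi)^1 * sqrt(2564)
= 0.5 * 1.273240 * 50.635956
= 32.2359

32.2359


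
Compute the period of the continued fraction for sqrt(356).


Run the CF algorithm for sqrt(356).
a_0 = floor(sqrt(356)) = 18; set m_0=0, q_0=1.
Recurrence: m' = q*a - m,  q' = (d - m'^2)/q,  a' = floor((a_0 + m')/q').
  step 1: m=18, q=32, a=1
  step 2: m=14, q=5, a=6
  step 3: m=16, q=20, a=1
  step 4: m=4, q=17, a=1
  step 5: m=13, q=11, a=2
  step 6: m=9, q=25, a=1
  step 7: m=16, q=4, a=8
  step 8: m=16, q=25, a=1
  step 9: m=9, q=11, a=2
  step 10: m=13, q=17, a=1
  step 11: m=4, q=20, a=1
  step 12: m=16, q=5, a=6
  step 13: m=14, q=32, a=1
  step 14: m=18, q=1, a=36
a_14 = 2*a_0 = 36, so the period closes here.
sqrt(356) = [18; 1, 6, 1, 1, 2, 1, 8, 1, 2, 1, 1, 6, 1, 36]
Period length = 14

14


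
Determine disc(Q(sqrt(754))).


For K = Q(sqrt(d)) with d squarefree: disc(K) = d if d = 1 mod 4, and disc(K) = 4d if d = 2 or 3 mod 4.
Here d = 754, and d mod 4 = 2.
d = 2 mod 4, not 1 (O_K = Z[sqrt(d)]), so disc(K) = 4d = 4 * (754) = 3016

3016


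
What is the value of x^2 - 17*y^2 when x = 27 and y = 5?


x^2 - d*y^2
= 27^2 - 17*5^2
= 729 - 425
= 304

304


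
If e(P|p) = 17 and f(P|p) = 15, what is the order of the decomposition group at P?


|D_P| = e * f
= 17 * 15
= 255

255


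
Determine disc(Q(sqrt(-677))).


For K = Q(sqrt(d)) with d squarefree: disc(K) = d if d = 1 mod 4, and disc(K) = 4d if d = 2 or 3 mod 4.
Here d = -677, and d mod 4 = 3.
d = 3 mod 4, not 1 (O_K = Z[sqrt(d)]), so disc(K) = 4d = 4 * (-677) = -2708

-2708


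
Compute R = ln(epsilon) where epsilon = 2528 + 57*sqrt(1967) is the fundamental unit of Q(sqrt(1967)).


epsilon = 2528 + 57*sqrt(1967)
= 5055.9998
R = ln(5055.9998)
= 8.5283

8.5283


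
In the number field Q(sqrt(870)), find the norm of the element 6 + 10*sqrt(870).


N(a + b*sqrt(d)) = a^2 - d*b^2
= (6)^2 - (870)*(10)^2
= 36 - 87000
= -86964

-86964


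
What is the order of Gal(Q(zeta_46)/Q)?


|Gal(Q(zeta_46)/Q)| = phi(46)
= 22

22


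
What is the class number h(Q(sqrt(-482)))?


K = Q(sqrt(-482)). d mod 4 = 2, so D = disc(K) = 4d = -1928
h(K) equals the number of primitive reduced positive-definite forms (a, b, c) = a*x^2 + b*x*y + c*y^2 with b^2 - 4ac = D,
where reduced means |b| <= a <= c, with b >= 0 whenever |b| = a or a = c, and primitive means gcd(a, b, c) = 1.
Reduced forces 3a^2 <= |D| = 1928, so 1 <= a <= 25; b must have the parity of D, and c = (b^2 - D)/(4a) must be an integer >= a.
Enumerate a = 1..25, b in [-a, a]:
  a=1: (1, 0, 482)  [1]
  a=2: (2, 0, 241)  [1]
  a=3: (3, -2, 161), (3, 2, 161)  [2]
  a=4..5: none
  a=6: (6, -4, 81), (6, 4, 81)  [2]
  a=7: (7, -2, 69), (7, 2, 69)  [2]
  a=8: none
  a=9: (9, -4, 54), (9, 4, 54)  [2]
  a=10..12: none
  a=13: (13, -10, 39), (13, 10, 39)  [2]
  a=14: (14, -12, 37), (14, 12, 37)  [2]
  a=15..17: none
  a=18: (18, -4, 27), (18, 4, 27)  [2]
  a=19..20: none
  a=21: (21, -16, 26), (21, -2, 23), (21, 2, 23), (21, 16, 26)  [4]
  a=22..25: none
Total reduced forms: 1 + 1 + 2 + 2 + 2 + 2 + 2 + 2 + 2 + 4 = 20
h = 20

20


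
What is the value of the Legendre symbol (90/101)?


p = 101 is prime, so compute (90/101) with the reciprocity algorithm (Jacobi-symbol steps: pull out 2s via (2/n), flip via reciprocity, reduce):
  pull out 2: (2/101) = -1  (since 101 mod 8 = 5)
  reciprocity: (45/101) -> +(101/45)
  reduce: (11/45)
  reciprocity: (11/45) -> +(45/11)
  reduce: (1/11)
  (1/11) = 1
Product of signs = -1
(90/101) = -1

-1


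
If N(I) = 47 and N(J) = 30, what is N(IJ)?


N(IJ) = N(I) * N(J)
= 47 * 30
= 1410

1410


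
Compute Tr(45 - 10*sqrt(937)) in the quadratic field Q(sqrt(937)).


Tr(a + b*sqrt(d)) = (a + b*sqrt(d)) + (a - b*sqrt(d)) = 2a
= 2 * (45)
= 90

90


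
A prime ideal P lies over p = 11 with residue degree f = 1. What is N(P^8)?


N(P^a) = p^(a*f)
= 11^(8*1)
= 11^8
= 214358881

214358881


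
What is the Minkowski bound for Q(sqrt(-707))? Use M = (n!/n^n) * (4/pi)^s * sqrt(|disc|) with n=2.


d = -707, d mod 4 = 1, so disc(K) = d = -707; |disc(K)| = 707
Imaginary quadratic field, so n = 2, s = r2 = 1, r1 = 0
M = (n!/n^n) * (4/pi)^s * sqrt(|disc(K)|) = (2!/2^2) * (4/pi)^1 * sqrt(707)
= 0.5 * 1.273240 * 26.589472
= 16.9274

16.9274


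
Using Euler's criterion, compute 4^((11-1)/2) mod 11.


p = 11 is prime and the exponent is (p-1)/2 = 5, so by Euler's criterion 4^5 = (4/11) = +1 or -1 mod 11.
Compute by square-and-multiply:
  5 = 4 + 1 (binary 101)
  Repeated squaring mod 11: 4^1 = 4, 4^2 = 5, 4^4 = 3
  4^5 = 4^4 * 4^1 = 3 * 4 mod 11
    3 * 4 = 12 = 1 mod 11
  4^5 = 1 mod 11
Result 1: 4 is a quadratic residue mod 11.
4^5 mod 11 = 1

1


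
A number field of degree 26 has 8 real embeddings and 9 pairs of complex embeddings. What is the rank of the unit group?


By Dirichlet's unit theorem:
rank = r1 + r2 - 1
= 8 + 9 - 1
= 16

16


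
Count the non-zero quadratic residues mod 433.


For prime p, the number of non-zero quadratic residues is (p-1)/2.
= (433-1)/2
= 216

216


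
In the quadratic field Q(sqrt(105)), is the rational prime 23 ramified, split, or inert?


K = Q(sqrt(105)). Since d mod 4 = 1, disc(K) = 105.
Check p | disc: 105 mod 23 = 13.
p does not divide disc. Compute Legendre symbol (d/p):
13^((23-1)/2) mod 23 = 1
(d/p) = 1, so p splits: (p) = P*P' with e=1, f=1, g=2.
Therefore p is split.

split


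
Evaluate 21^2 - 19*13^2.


x^2 - d*y^2
= 21^2 - 19*13^2
= 441 - 3211
= -2770

-2770


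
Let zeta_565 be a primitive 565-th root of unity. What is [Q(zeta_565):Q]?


The degree equals Euler's totient phi(565).
565 = 5 * 113
phi(565) = 448

448


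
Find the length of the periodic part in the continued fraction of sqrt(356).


Run the CF algorithm for sqrt(356).
a_0 = floor(sqrt(356)) = 18; set m_0=0, q_0=1.
Recurrence: m' = q*a - m,  q' = (d - m'^2)/q,  a' = floor((a_0 + m')/q').
  step 1: m=18, q=32, a=1
  step 2: m=14, q=5, a=6
  step 3: m=16, q=20, a=1
  step 4: m=4, q=17, a=1
  step 5: m=13, q=11, a=2
  step 6: m=9, q=25, a=1
  step 7: m=16, q=4, a=8
  step 8: m=16, q=25, a=1
  step 9: m=9, q=11, a=2
  step 10: m=13, q=17, a=1
  step 11: m=4, q=20, a=1
  step 12: m=16, q=5, a=6
  step 13: m=14, q=32, a=1
  step 14: m=18, q=1, a=36
a_14 = 2*a_0 = 36, so the period closes here.
sqrt(356) = [18; 1, 6, 1, 1, 2, 1, 8, 1, 2, 1, 1, 6, 1, 36]
Period length = 14

14


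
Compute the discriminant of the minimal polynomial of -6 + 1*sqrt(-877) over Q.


The element -6 + 1*sqrt(-877) has minimal polynomial:
x^2 + 12*x + 913
Discriminant = (12)^2 - 4*(913)
= 144 - 3652
= -3508

-3508


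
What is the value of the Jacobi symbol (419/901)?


Compute (419/901) via quadratic reciprocity:
  reciprocity: (419/901) -> +(901/419)
  reduce: (63/419)
  reciprocity: (63/419) -> -(419/63)
  reduce: (41/63)
  reciprocity: (41/63) -> +(63/41)
  reduce: (22/41)
  pull out 2: (2/41) = +1  (since 41 mod 8 = 1)
  reciprocity: (11/41) -> +(41/11)
  reduce: (8/11)
  pull out 2: (2/11) = -1  (since 11 mod 8 = 3)
  pull out 2: (2/11) = -1  (since 11 mod 8 = 3)
  pull out 2: (2/11) = -1  (since 11 mod 8 = 3)
  (1/11) = 1
Product of signs = 1

1


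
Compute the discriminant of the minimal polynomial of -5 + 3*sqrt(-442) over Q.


The element -5 + 3*sqrt(-442) has minimal polynomial:
x^2 + 10*x + 4003
Discriminant = (10)^2 - 4*(4003)
= 100 - 16012
= -15912

-15912


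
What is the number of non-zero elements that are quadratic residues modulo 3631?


For prime p, the number of non-zero quadratic residues is (p-1)/2.
= (3631-1)/2
= 1815

1815


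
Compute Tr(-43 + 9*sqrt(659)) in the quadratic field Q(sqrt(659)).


Tr(a + b*sqrt(d)) = (a + b*sqrt(d)) + (a - b*sqrt(d)) = 2a
= 2 * (-43)
= -86

-86


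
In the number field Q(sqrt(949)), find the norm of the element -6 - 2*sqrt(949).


N(a + b*sqrt(d)) = a^2 - d*b^2
= (-6)^2 - (949)*(-2)^2
= 36 - 3796
= -3760

-3760


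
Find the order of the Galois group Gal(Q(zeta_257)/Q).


|Gal(Q(zeta_257)/Q)| = phi(257)
= 256

256


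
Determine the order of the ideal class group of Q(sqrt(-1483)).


K = Q(sqrt(-1483)). d mod 4 = 1, so D = disc(K) = d = -1483
h(K) equals the number of primitive reduced positive-definite forms (a, b, c) = a*x^2 + b*x*y + c*y^2 with b^2 - 4ac = D,
where reduced means |b| <= a <= c, with b >= 0 whenever |b| = a or a = c, and primitive means gcd(a, b, c) = 1.
Reduced forces 3a^2 <= |D| = 1483, so 1 <= a <= 22; b must have the parity of D, and c = (b^2 - D)/(4a) must be an integer >= a.
Enumerate a = 1..22, b in [-a, a]:
  a=1: (1, 1, 371)  [1]
  a=2..6: none
  a=7: (7, -1, 53), (7, 1, 53)  [2]
  a=8..12: none
  a=13: (13, -5, 29), (13, 5, 29)  [2]
  a=14..16: none
  a=17: (17, -9, 23), (17, 9, 23)  [2]
  a=18..22: none
Total reduced forms: 1 + 2 + 2 + 2 = 7
h = 7

7


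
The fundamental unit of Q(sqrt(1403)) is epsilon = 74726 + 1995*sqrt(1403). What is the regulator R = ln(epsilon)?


epsilon = 74726 + 1995*sqrt(1403)
= 149452.0000
R = ln(149452.0000)
= 11.9147

11.9147


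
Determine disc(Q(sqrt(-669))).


For K = Q(sqrt(d)) with d squarefree: disc(K) = d if d = 1 mod 4, and disc(K) = 4d if d = 2 or 3 mod 4.
Here d = -669, and d mod 4 = 3.
d = 3 mod 4, not 1 (O_K = Z[sqrt(d)]), so disc(K) = 4d = 4 * (-669) = -2676

-2676


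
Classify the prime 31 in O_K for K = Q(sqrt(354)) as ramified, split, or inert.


K = Q(sqrt(354)). Since d mod 4 = 2, disc(K) = 1416.
Check p | disc: 1416 mod 31 = 21.
p does not divide disc. Compute Legendre symbol (d/p):
13^((31-1)/2) mod 31 = -1
(d/p) = -1, so p is inert: (p) stays prime with e=1, f=2, g=1.
Therefore p is inert.

inert


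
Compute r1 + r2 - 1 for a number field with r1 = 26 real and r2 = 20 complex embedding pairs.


By Dirichlet's unit theorem:
rank = r1 + r2 - 1
= 26 + 20 - 1
= 45

45


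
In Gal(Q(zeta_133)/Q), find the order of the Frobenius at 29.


The Frobenius at p in Gal(Q(zeta_n)/Q) = (Z/nZ)* is the class of p, so its order is ord_133(29), the smallest k >= 1 with 29^k = 1 mod 133.
n = 133 = 7 * 19, phi(133) = 108; the order divides phi(n).
Divisors of 108: 1, 2, 3, 4, 6, 9, 12, 18, 27, 36, 54, 108
Repeated squaring mod 133: 29^1 = 29, 29^2 = 43, 29^4 = 120, 29^8 = 36, 29^16 = 99, 29^32 = 92, 29^64 = 85
Test divisors in increasing order:
  k=1: 29^1 = 29 mod 133
  k=2: 29^2 = 43 mod 133
  k=3: 29^3 = 43 * 29 = 50 mod 133
  k=4: 29^4 = 120 mod 133
  k=6: 29^6 = 120 * 43 = 106 mod 133
  k=9: 29^9 = 36 * 29 = 113 mod 133
  k=12: 29^12 = 36 * 120 = 64 mod 133
  k=18: 29^18 = 99 * 43 = 1 mod 133  <- first divisor giving 1
Order = 18

18


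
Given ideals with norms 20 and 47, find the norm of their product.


N(IJ) = N(I) * N(J)
= 20 * 47
= 940

940


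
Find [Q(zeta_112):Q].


The degree equals Euler's totient phi(112).
112 = 2^4 * 7
phi(112) = 48

48


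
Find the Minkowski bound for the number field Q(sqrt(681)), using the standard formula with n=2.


d = 681, d mod 4 = 1, so disc(K) = d = 681; |disc(K)| = 681
Real quadratic field, so n = 2, s = r2 = 0, r1 = 2
M = (n!/n^n) * (4/pi)^s * sqrt(|disc(K)|) = (2!/2^2) * (4/pi)^0 * sqrt(681)
= 0.5 * 1.000000 * 26.095977
= 13.0480

13.0480


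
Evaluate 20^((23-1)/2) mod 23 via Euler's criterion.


p = 23 is prime and the exponent is (p-1)/2 = 11, so by Euler's criterion 20^11 = (20/23) = +1 or -1 mod 23.
Compute by square-and-multiply:
  11 = 8 + 2 + 1 (binary 1011)
  Repeated squaring mod 23: 20^1 = 20, 20^2 = 9, 20^4 = 12, 20^8 = 6
  20^11 = 20^8 * 20^2 * 20^1 = 6 * 9 * 20 mod 23
    6 * 9 = 54 = 8 mod 23
    8 * 20 = 160 = 22 mod 23
  20^11 = 22 mod 23
Result 22 = p - 1 = -1 mod 23: 20 is a quadratic non-residue mod 23. As a residue in [0, p-1] the value is 22.
20^11 mod 23 = 22

22


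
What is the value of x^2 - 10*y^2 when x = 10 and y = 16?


x^2 - d*y^2
= 10^2 - 10*16^2
= 100 - 2560
= -2460

-2460


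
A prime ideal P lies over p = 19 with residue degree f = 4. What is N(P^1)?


N(P^a) = p^(a*f)
= 19^(1*4)
= 19^4
= 130321

130321


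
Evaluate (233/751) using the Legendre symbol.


p = 751 is prime, so compute (233/751) with the reciprocity algorithm (Jacobi-symbol steps: pull out 2s via (2/n), flip via reciprocity, reduce):
  reciprocity: (233/751) -> +(751/233)
  reduce: (52/233)
  pull out 2: (2/233) = +1  (since 233 mod 8 = 1)
  pull out 2: (2/233) = +1  (since 233 mod 8 = 1)
  reciprocity: (13/233) -> +(233/13)
  reduce: (12/13)
  pull out 2: (2/13) = -1  (since 13 mod 8 = 5)
  pull out 2: (2/13) = -1  (since 13 mod 8 = 5)
  reciprocity: (3/13) -> +(13/3)
  reduce: (1/3)
  (1/3) = 1
Product of signs = 1
(233/751) = 1

1


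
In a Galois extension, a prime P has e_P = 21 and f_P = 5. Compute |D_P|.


|D_P| = e * f
= 21 * 5
= 105

105


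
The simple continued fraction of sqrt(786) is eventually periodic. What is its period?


Run the CF algorithm for sqrt(786).
a_0 = floor(sqrt(786)) = 28; set m_0=0, q_0=1.
Recurrence: m' = q*a - m,  q' = (d - m'^2)/q,  a' = floor((a_0 + m')/q').
  step 1: m=28, q=2, a=28
  step 2: m=28, q=1, a=56
a_2 = 2*a_0 = 56, so the period closes here.
sqrt(786) = [28; 28, 56]
Period length = 2

2


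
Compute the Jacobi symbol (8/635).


Compute (8/635) via quadratic reciprocity:
  pull out 2: (2/635) = -1  (since 635 mod 8 = 3)
  pull out 2: (2/635) = -1  (since 635 mod 8 = 3)
  pull out 2: (2/635) = -1  (since 635 mod 8 = 3)
  (1/635) = 1
Product of signs = -1

-1


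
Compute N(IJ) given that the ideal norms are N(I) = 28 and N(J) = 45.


N(IJ) = N(I) * N(J)
= 28 * 45
= 1260

1260


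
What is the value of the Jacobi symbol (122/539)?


Compute (122/539) via quadratic reciprocity:
  pull out 2: (2/539) = -1  (since 539 mod 8 = 3)
  reciprocity: (61/539) -> +(539/61)
  reduce: (51/61)
  reciprocity: (51/61) -> +(61/51)
  reduce: (10/51)
  pull out 2: (2/51) = -1  (since 51 mod 8 = 3)
  reciprocity: (5/51) -> +(51/5)
  reduce: (1/5)
  (1/5) = 1
Product of signs = 1

1
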